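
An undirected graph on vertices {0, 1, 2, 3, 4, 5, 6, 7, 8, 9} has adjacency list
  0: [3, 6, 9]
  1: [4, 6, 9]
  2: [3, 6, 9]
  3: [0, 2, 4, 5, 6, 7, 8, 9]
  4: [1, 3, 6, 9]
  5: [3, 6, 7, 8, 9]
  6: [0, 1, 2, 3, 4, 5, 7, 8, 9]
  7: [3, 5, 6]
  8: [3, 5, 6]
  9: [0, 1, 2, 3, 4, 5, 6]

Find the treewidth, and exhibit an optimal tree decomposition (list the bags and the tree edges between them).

Treewidth 3.
Bags: B1 = {3, 5, 6, 9}  B2 = {3, 4, 6, 9}  B3 = {1, 4, 6, 9}  B4 = {0, 3, 6, 9}  B5 = {2, 3, 6, 9}  B6 = {3, 5, 6, 7}  B7 = {3, 5, 6, 8}
Tree: B1–B2, B2–B3, B2–B4, B2–B5, B1–B6, B6–B7

Every bag has size at most 4, so the width is 4 − 1 = 3 and tw(G) ≤ 3. On the other hand G contains the 4-clique {1, 4, 6, 9}. A clique must lie in a single bag of any decomposition, so no decomposition can have width below 3. Combining the bounds, tw(G) = 3.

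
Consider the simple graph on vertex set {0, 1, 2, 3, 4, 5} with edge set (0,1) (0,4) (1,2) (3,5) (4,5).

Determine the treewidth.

1

A width-1 tree decomposition is:
Bags: B1 = {3, 5}  B2 = {4, 5}  B3 = {0, 4}  B4 = {0, 1}  B5 = {1, 2}
Tree: B1–B2, B2–B3, B3–B4, B4–B5
Every bag has size at most 2, so the width is 2 − 1 = 1 and tw(G) ≤ 1. G has an edge, so its treewidth is at least 1. Therefore the treewidth is 1.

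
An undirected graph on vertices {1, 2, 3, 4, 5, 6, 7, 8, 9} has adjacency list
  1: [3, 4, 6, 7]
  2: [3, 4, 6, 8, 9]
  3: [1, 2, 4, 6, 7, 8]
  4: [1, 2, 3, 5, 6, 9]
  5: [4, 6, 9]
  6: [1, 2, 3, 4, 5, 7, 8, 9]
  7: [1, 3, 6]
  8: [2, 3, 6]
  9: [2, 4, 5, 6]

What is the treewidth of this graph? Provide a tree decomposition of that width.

Treewidth 3.
Bags: B1 = {1, 3, 4, 6}  B2 = {2, 3, 4, 6}  B3 = {2, 3, 6, 8}  B4 = {2, 4, 6, 9}  B5 = {4, 5, 6, 9}  B6 = {1, 3, 6, 7}
Tree: B1–B2, B2–B3, B2–B4, B4–B5, B1–B6

Each bag holds 4 vertices, so the decomposition has width 3, which upper-bounds the treewidth. On the other hand G contains the 4-clique {2, 4, 6, 9}. A clique must lie in a single bag of any decomposition, so no decomposition can have width below 3. Hence tw(G) = 3 exactly.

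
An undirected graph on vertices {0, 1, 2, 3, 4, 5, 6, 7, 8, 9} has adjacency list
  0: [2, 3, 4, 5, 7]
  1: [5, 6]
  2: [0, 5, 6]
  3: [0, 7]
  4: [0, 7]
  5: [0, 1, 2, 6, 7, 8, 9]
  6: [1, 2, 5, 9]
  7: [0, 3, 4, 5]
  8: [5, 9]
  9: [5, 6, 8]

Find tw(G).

2

A width-2 tree decomposition is:
Bags: B1 = {5, 6, 9}  B2 = {2, 5, 6}  B3 = {1, 5, 6}  B4 = {0, 2, 5}  B5 = {0, 5, 7}  B6 = {0, 4, 7}  B7 = {0, 3, 7}  B8 = {5, 8, 9}
Tree: B1–B2, B1–B3, B2–B4, B4–B5, B5–B6, B6–B7, B1–B8
Each bag holds 3 vertices, so the decomposition has width 2, which upper-bounds the treewidth. Conversely, {0, 3, 7} is a clique of size 3, and the vertices of any clique must share a bag in every tree decomposition; so some bag has ≥ 3 vertices and tw(G) ≥ 2. The upper and lower bounds meet at 2, so that is the treewidth.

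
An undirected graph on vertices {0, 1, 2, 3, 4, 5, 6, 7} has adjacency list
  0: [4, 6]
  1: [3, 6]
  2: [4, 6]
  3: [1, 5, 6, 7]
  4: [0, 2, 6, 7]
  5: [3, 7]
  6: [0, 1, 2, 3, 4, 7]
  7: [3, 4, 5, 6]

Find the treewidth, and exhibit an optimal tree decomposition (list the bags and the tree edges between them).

Treewidth 2.
One optimal decomposition is:
Bags: B1 = {3, 6, 7}  B2 = {3, 5, 7}  B3 = {4, 6, 7}  B4 = {1, 3, 6}  B5 = {0, 4, 6}  B6 = {2, 4, 6}
Tree: B1–B2, B1–B3, B1–B4, B3–B5, B3–B6

Every bag has size at most 3, so the width is 3 − 1 = 2 and tw(G) ≤ 2. Conversely, {3, 5, 7} is a clique of size 3, and the vertices of any clique must share a bag in every tree decomposition; so some bag has ≥ 3 vertices and tw(G) ≥ 2. Combining the bounds, tw(G) = 2.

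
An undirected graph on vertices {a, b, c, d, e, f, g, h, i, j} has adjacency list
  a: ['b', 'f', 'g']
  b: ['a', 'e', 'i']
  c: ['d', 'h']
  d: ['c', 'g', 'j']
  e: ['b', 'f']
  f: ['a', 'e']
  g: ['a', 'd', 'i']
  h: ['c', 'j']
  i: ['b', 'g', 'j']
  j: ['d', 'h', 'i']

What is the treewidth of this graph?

A width-2 tree decomposition is:
Bags: B1 = {c, h, j}  B2 = {c, d, j}  B3 = {d, i, j}  B4 = {d, g, i}  B5 = {b, g, i}  B6 = {a, b, g}  B7 = {a, b, e}  B8 = {a, e, f}
Tree: B1–B2, B2–B3, B3–B4, B4–B5, B5–B6, B6–B7, B7–B8
Every bag has size at most 3, so the width is 3 − 1 = 2 and tw(G) ≤ 2. The edges h–c–d–j–h form a cycle, so G is not a tree and its treewidth is at least 2. Hence tw(G) = 2 exactly.

2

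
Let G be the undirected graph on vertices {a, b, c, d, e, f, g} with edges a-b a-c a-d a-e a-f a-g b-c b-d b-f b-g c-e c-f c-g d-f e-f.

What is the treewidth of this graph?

3

A width-3 tree decomposition is:
Bags: B1 = {a, b, d, f}  B2 = {a, b, c, f}  B3 = {a, c, e, f}  B4 = {a, b, c, g}
Tree: B1–B2, B2–B3, B2–B4
Every bag has size at most 4, so the width is 4 − 1 = 3 and tw(G) ≤ 3. On the other hand G contains the 4-clique {a, b, c, g}. A clique must lie in a single bag of any decomposition, so no decomposition can have width below 3. Therefore the treewidth is 3.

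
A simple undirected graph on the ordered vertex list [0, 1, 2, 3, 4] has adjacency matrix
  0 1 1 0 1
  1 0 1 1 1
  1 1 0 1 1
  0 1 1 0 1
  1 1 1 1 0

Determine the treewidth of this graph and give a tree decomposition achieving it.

Treewidth 3.
Bags: B1 = {1, 2, 3, 4}  B2 = {0, 1, 2, 4}
Tree: B1–B2

The largest bag has 4 vertices, giving width 3; this decomposition certifies tw(G) ≤ 3. For the lower bound, the 4 vertices {0, 1, 2, 4} are pairwise adjacent, and any tree decomposition puts a clique entirely inside one bag — forcing width ≥ 3. The upper and lower bounds meet at 3, so that is the treewidth.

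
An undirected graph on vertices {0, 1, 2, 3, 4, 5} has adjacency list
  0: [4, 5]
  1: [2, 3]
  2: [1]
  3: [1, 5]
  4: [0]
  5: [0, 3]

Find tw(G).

A width-1 tree decomposition is:
Bags: B1 = {1, 2}  B2 = {1, 3}  B3 = {3, 5}  B4 = {0, 5}  B5 = {0, 4}
Tree: B1–B2, B2–B3, B3–B4, B4–B5
The largest bag has 2 vertices, giving width 1; this decomposition certifies tw(G) ≤ 1. G has an edge, so its treewidth is at least 1. Hence tw(G) = 1 exactly.

1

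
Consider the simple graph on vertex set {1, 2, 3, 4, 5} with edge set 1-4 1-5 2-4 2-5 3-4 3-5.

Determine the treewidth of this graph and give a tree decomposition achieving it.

Each bag holds 3 vertices, so the decomposition has width 2, which upper-bounds the treewidth. Since 3–5–1–4–3 is a cycle in G, G is not acyclic. Forests are exactly the graphs of treewidth ≤ 1, so tw(G) ≥ 2. Hence tw(G) = 2 exactly.

Treewidth 2.
Bags: B1 = {3, 4, 5}  B2 = {1, 4, 5}  B3 = {2, 4, 5}
Tree: B1–B2, B2–B3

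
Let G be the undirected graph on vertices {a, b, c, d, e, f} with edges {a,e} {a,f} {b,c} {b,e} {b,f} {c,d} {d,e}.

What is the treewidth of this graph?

2

A width-2 tree decomposition is:
Bags: B1 = {a, e, f}  B2 = {b, e, f}  B3 = {b, d, e}  B4 = {b, c, d}
Tree: B1–B2, B2–B3, B3–B4
Every bag has size at most 3, so the width is 3 − 1 = 2 and tw(G) ≤ 2. For the lower bound, G contains the cycle a–f–b–e–a, so G is not a forest; only forests have treewidth ≤ 1, hence tw(G) ≥ 2. The upper and lower bounds meet at 2, so that is the treewidth.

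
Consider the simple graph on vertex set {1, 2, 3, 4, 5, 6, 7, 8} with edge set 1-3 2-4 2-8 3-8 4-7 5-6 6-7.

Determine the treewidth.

1

A width-1 tree decomposition is:
Bags: B1 = {1, 3}  B2 = {3, 8}  B3 = {2, 8}  B4 = {2, 4}  B5 = {4, 7}  B6 = {6, 7}  B7 = {5, 6}
Tree: B1–B2, B2–B3, B3–B4, B4–B5, B5–B6, B6–B7
Each bag holds 2 vertices, so the decomposition has width 1, which upper-bounds the treewidth. Since G has at least one edge (e.g. 1–3), it is not an edgeless graph, so tw(G) ≥ 1. The upper and lower bounds meet at 1, so that is the treewidth.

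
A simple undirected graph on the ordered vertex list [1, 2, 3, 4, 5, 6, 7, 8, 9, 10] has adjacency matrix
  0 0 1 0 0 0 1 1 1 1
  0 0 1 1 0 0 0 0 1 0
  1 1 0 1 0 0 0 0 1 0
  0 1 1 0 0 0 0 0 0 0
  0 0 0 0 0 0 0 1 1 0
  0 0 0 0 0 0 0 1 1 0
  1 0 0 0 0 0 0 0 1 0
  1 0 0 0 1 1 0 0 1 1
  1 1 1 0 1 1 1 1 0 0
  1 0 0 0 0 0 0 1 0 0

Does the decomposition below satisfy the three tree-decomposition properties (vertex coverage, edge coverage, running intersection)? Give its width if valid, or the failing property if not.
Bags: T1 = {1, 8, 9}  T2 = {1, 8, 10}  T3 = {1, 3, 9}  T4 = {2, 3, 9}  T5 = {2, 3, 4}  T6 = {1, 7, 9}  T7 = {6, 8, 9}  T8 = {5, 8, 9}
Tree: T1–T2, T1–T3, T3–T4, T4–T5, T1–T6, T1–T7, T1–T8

Yes; width 2.

Every vertex of G appears in some bag (union = {1, 2, 3, 4, 5, 6, 7, 8, 9, 10}); every edge is covered by a bag; and for each vertex v the set of bags containing v is connected in the bag tree. The decomposition is therefore valid. The largest bag has 3 vertices, so the width is 2.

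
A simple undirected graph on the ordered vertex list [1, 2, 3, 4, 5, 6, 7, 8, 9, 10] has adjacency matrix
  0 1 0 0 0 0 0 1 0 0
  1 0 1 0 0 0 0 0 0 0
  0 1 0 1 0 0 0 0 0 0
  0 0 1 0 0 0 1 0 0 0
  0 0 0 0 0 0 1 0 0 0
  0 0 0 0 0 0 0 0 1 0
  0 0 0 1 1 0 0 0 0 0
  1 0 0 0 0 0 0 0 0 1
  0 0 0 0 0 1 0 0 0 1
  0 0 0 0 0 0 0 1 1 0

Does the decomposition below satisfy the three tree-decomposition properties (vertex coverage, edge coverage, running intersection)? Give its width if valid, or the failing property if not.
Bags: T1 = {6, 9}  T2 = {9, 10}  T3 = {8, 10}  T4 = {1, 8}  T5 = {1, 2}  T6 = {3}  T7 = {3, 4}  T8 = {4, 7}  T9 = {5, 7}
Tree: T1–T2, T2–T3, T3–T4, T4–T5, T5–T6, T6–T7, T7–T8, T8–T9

A tree decomposition must satisfy three properties: every vertex lies in some bag; for every edge, both endpoints lie together in some bag; and for every vertex, the bags containing it form a connected subtree. Here edge (2,3) lies in no bag, so the decomposition is invalid.

No — edge (2,3) lies in no bag.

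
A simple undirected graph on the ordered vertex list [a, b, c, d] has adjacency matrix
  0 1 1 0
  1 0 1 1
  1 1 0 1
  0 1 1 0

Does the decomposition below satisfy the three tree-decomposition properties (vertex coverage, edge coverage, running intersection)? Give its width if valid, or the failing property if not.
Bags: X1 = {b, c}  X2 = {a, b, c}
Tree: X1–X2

A tree decomposition must satisfy three properties: every vertex lies in some bag; for every edge, both endpoints lie together in some bag; and for every vertex, the bags containing it form a connected subtree. Here vertex d appears in no bag, so the decomposition is invalid.

No — vertex d appears in no bag.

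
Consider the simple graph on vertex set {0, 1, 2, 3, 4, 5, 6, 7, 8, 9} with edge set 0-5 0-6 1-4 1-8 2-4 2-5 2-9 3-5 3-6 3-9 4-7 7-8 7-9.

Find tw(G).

A width-2 tree decomposition is:
Bags: B1 = {1, 7, 8}  B2 = {1, 4, 7}  B3 = {4, 7, 9}  B4 = {2, 4, 9}  B5 = {2, 3, 9}  B6 = {2, 3, 5}  B7 = {3, 5, 6}  B8 = {0, 5, 6}
Tree: B1–B2, B2–B3, B3–B4, B4–B5, B5–B6, B6–B7, B7–B8
Every bag has size at most 3, so the width is 3 − 1 = 2 and tw(G) ≤ 2. Since 8–1–4–7–8 is a cycle in G, G is not acyclic. Forests are exactly the graphs of treewidth ≤ 1, so tw(G) ≥ 2. Combining the bounds, tw(G) = 2.

2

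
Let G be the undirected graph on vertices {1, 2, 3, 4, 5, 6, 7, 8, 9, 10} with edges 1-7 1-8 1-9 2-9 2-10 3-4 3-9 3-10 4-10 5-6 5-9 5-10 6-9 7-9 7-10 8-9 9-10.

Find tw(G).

A width-2 tree decomposition is:
Bags: B1 = {2, 9, 10}  B2 = {7, 9, 10}  B3 = {3, 9, 10}  B4 = {1, 7, 9}  B5 = {5, 9, 10}  B6 = {5, 6, 9}  B7 = {3, 4, 10}  B8 = {1, 8, 9}
Tree: B1–B2, B1–B3, B2–B4, B2–B5, B5–B6, B3–B7, B4–B8
Every bag has size at most 3, so the width is 3 − 1 = 2 and tw(G) ≤ 2. Conversely, {1, 8, 9} is a clique of size 3, and the vertices of any clique must share a bag in every tree decomposition; so some bag has ≥ 3 vertices and tw(G) ≥ 2. Therefore the treewidth is 2.

2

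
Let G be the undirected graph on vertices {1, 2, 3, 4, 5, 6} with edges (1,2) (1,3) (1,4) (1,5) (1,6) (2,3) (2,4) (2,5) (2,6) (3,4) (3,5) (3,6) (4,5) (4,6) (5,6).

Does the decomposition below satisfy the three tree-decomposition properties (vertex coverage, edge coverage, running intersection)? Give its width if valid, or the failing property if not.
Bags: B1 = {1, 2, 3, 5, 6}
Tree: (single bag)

A tree decomposition must satisfy three properties: every vertex lies in some bag; for every edge, both endpoints lie together in some bag; and for every vertex, the bags containing it form a connected subtree. Here vertex 4 appears in no bag, so the decomposition is invalid.

No — vertex 4 appears in no bag.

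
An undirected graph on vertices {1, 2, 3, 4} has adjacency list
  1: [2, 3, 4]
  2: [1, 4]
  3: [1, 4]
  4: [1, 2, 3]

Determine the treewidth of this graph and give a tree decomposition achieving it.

Each bag holds 3 vertices, so the decomposition has width 2, which upper-bounds the treewidth. On the other hand G contains the 3-clique {1, 2, 4}. A clique must lie in a single bag of any decomposition, so no decomposition can have width below 2. Hence tw(G) = 2 exactly.

Treewidth 2.
One optimal decomposition is:
Bags: B1 = {1, 3, 4}  B2 = {1, 2, 4}
Tree: B1–B2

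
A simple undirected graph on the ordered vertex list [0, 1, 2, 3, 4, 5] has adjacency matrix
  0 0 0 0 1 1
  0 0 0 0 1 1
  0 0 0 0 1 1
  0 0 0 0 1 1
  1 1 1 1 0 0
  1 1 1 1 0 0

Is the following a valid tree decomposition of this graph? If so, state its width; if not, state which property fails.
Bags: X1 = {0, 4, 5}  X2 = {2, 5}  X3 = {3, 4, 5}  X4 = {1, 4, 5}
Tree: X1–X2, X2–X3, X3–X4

A tree decomposition must satisfy three properties: every vertex lies in some bag; for every edge, both endpoints lie together in some bag; and for every vertex, the bags containing it form a connected subtree. Here edge (4,2) lies in no bag, so the decomposition is invalid.

No — edge (4,2) lies in no bag.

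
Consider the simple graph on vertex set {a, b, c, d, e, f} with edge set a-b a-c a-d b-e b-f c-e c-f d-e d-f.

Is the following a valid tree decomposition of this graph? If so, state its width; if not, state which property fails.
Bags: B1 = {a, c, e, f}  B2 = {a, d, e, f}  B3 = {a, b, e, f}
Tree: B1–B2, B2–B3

Vertex coverage: the bags together contain {a, b, c, d, e, f}, the full vertex set. Edge coverage: each edge of G has both endpoints in at least one bag. Running intersection: for every vertex, the bags containing it form a connected subtree. All three properties hold, so this is a valid tree decomposition of width max|bag| − 1 = 3, and hence tw(G) ≤ 3.

Yes; width 3.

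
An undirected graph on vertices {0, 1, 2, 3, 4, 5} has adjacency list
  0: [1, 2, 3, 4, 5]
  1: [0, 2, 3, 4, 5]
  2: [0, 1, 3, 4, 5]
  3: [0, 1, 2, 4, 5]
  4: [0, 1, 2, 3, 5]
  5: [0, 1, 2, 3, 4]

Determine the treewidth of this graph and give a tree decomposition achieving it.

With just one bag of size 6, the width is 6 − 1 = 5, so tw(G) ≤ 5. On the other hand G contains the 6-clique {0, 1, 2, 3, 4, 5}. A clique must lie in a single bag of any decomposition, so no decomposition can have width below 5. Hence tw(G) = 5 exactly.

Treewidth 5.
One optimal decomposition is:
Bags: B1 = {0, 1, 2, 3, 4, 5}
Tree: (single bag)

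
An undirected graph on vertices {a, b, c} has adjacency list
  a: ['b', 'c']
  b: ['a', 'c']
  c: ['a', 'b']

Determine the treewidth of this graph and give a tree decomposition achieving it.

With just one bag of size 3, the width is 3 − 1 = 2, so tw(G) ≤ 2. Conversely, {a, b, c} is a clique of size 3, and the vertices of any clique must share a bag in every tree decomposition; so some bag has ≥ 3 vertices and tw(G) ≥ 2. Hence tw(G) = 2 exactly.

Treewidth 2.
One such decomposition:
Bags: B1 = {a, b, c}
Tree: (single bag)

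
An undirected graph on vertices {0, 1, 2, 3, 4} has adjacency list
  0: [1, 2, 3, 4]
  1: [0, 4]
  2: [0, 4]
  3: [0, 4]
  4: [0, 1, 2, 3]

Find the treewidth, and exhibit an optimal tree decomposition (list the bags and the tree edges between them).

Treewidth 2.
Bags: B1 = {0, 2, 4}  B2 = {0, 3, 4}  B3 = {0, 1, 4}
Tree: B1–B2, B1–B3

Each bag holds 3 vertices, so the decomposition has width 2, which upper-bounds the treewidth. For the lower bound, the 3 vertices {0, 1, 4} are pairwise adjacent, and any tree decomposition puts a clique entirely inside one bag — forcing width ≥ 2. Therefore the treewidth is 2.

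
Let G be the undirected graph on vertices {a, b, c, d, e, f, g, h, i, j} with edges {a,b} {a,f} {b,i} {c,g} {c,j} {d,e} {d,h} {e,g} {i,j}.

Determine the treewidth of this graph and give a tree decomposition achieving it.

The largest bag has 2 vertices, giving width 1; this decomposition certifies tw(G) ≤ 1. Any graph with an edge has treewidth ≥ 1, and G has the edge h–d. Therefore the treewidth is 1.

Treewidth 1.
One such decomposition:
Bags: B1 = {d, h}  B2 = {d, e}  B3 = {e, g}  B4 = {c, g}  B5 = {c, j}  B6 = {i, j}  B7 = {b, i}  B8 = {a, b}  B9 = {a, f}
Tree: B1–B2, B2–B3, B3–B4, B4–B5, B5–B6, B6–B7, B7–B8, B8–B9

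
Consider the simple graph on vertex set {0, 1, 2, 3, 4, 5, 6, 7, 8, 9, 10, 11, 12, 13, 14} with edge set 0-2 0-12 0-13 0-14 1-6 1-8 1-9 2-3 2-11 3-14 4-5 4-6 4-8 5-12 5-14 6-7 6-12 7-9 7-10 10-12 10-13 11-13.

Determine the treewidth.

A width-3 tree decomposition is:
Bags: B1 = {1, 7, 8, 9}  B2 = {1, 6, 7, 8}  B3 = {4, 6, 7, 8}  B4 = {4, 6, 7, 10}  B5 = {4, 6, 10, 12}  B6 = {4, 5, 10, 12}  B7 = {5, 10, 12, 13}  B8 = {0, 5, 12, 13}  B9 = {0, 5, 13, 14}  B10 = {0, 11, 13, 14}  B11 = {0, 2, 11, 14}  B12 = {2, 3, 11, 14}
Tree: B1–B2, B2–B3, B3–B4, B4–B5, B5–B6, B6–B7, B7–B8, B8–B9, B9–B10, B10–B11, B11–B12
Each bag holds 4 vertices, so the decomposition has width 3, which upper-bounds the treewidth. For the lower bound: the 4 vertex sets {1,8,9}, {7}, {6}, {4,5,10,12} are disjoint, each induces a connected subgraph, and every pair is joined by at least one edge of G. Contracting each set to a single vertex therefore yields K_{4} as a minor, and since treewidth is minor-monotone, tw(G) ≥ tw(K_{4}) = 3. Combining the bounds, tw(G) = 3.

3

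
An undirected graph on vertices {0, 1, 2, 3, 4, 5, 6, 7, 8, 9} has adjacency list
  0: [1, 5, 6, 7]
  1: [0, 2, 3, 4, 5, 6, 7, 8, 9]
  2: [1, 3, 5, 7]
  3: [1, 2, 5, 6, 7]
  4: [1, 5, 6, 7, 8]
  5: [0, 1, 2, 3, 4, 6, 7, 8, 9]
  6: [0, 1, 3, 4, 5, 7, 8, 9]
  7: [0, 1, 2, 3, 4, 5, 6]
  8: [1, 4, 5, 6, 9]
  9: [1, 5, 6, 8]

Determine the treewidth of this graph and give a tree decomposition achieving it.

Every bag has size at most 5, so the width is 5 − 1 = 4 and tw(G) ≤ 4. Conversely, {1, 2, 3, 5, 7} is a clique of size 5, and the vertices of any clique must share a bag in every tree decomposition; so some bag has ≥ 5 vertices and tw(G) ≥ 4. Therefore the treewidth is 4.

Treewidth 4.
One such decomposition:
Bags: B1 = {1, 4, 5, 6, 8}  B2 = {1, 4, 5, 6, 7}  B3 = {1, 5, 6, 8, 9}  B4 = {1, 3, 5, 6, 7}  B5 = {1, 2, 3, 5, 7}  B6 = {0, 1, 5, 6, 7}
Tree: B1–B2, B1–B3, B2–B4, B4–B5, B4–B6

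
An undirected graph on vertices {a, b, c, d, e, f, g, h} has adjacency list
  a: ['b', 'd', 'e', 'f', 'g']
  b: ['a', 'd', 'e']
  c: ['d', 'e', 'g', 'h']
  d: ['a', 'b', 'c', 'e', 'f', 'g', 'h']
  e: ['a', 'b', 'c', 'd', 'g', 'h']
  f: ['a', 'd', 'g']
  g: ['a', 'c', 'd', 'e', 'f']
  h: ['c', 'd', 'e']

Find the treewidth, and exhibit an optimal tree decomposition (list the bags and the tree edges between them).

Treewidth 3.
Bags: B1 = {c, d, e, g}  B2 = {a, d, e, g}  B3 = {a, b, d, e}  B4 = {c, d, e, h}  B5 = {a, d, f, g}
Tree: B1–B2, B2–B3, B1–B4, B2–B5

Every bag has size at most 4, so the width is 4 − 1 = 3 and tw(G) ≤ 3. Conversely, {c, d, e, g} is a clique of size 4, and the vertices of any clique must share a bag in every tree decomposition; so some bag has ≥ 4 vertices and tw(G) ≥ 3. Hence tw(G) = 3 exactly.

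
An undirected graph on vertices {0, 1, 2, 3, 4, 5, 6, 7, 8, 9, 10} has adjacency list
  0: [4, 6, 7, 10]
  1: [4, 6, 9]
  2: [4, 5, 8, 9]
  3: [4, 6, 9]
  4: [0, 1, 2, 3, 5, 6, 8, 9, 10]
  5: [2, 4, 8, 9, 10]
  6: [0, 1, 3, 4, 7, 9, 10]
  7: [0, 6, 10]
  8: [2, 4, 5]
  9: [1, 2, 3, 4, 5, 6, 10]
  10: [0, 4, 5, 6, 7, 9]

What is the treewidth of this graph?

3

A width-3 tree decomposition is:
Bags: B1 = {4, 6, 9, 10}  B2 = {0, 4, 6, 10}  B3 = {4, 5, 9, 10}  B4 = {1, 4, 6, 9}  B5 = {3, 4, 6, 9}  B6 = {2, 4, 5, 9}  B7 = {0, 6, 7, 10}  B8 = {2, 4, 5, 8}
Tree: B1–B2, B1–B3, B1–B4, B4–B5, B3–B6, B2–B7, B6–B8
The largest bag has 4 vertices, giving width 3; this decomposition certifies tw(G) ≤ 3. Conversely, {0, 4, 6, 10} is a clique of size 4, and the vertices of any clique must share a bag in every tree decomposition; so some bag has ≥ 4 vertices and tw(G) ≥ 3. Hence tw(G) = 3 exactly.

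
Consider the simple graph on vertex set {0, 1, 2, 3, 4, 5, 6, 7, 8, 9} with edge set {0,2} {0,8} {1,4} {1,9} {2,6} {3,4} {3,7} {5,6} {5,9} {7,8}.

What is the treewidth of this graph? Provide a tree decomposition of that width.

The largest bag has 3 vertices, giving width 2; this decomposition certifies tw(G) ≤ 2. The edges 8–0–2–6–5–9–1–4–3–7–8 form a cycle, so G is not a tree and its treewidth is at least 2. The upper and lower bounds meet at 2, so that is the treewidth.

Treewidth 2.
One such decomposition:
Bags: B1 = {0, 2, 8}  B2 = {2, 6, 8}  B3 = {5, 6, 8}  B4 = {5, 8, 9}  B5 = {1, 8, 9}  B6 = {1, 4, 8}  B7 = {3, 4, 8}  B8 = {3, 7, 8}
Tree: B1–B2, B2–B3, B3–B4, B4–B5, B5–B6, B6–B7, B7–B8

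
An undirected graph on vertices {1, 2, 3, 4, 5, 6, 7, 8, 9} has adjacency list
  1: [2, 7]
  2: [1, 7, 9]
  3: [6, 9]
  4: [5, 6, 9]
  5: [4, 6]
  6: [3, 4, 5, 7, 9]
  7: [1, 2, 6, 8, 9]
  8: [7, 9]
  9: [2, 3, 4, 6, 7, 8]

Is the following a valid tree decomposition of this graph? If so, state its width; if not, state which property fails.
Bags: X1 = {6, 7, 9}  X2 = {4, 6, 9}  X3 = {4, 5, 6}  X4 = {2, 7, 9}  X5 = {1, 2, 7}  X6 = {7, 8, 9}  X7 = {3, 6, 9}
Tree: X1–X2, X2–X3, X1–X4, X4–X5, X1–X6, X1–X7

Yes; width 2.

Every vertex of G appears in some bag (union = {1, 2, 3, 4, 5, 6, 7, 8, 9}); every edge is covered by a bag; and for each vertex v the set of bags containing v is connected in the bag tree. The decomposition is therefore valid. The largest bag has 3 vertices, so the width is 2.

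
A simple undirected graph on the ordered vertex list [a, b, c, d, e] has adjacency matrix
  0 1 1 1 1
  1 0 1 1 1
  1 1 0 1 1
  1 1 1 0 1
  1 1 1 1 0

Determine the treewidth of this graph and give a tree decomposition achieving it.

Treewidth 4.
Bags: B1 = {a, b, c, d, e}
Tree: (single bag)

A single bag containing all 5 vertices is trivially a valid decomposition of width 4. On the other hand G contains the 5-clique {a, b, c, d, e}. A clique must lie in a single bag of any decomposition, so no decomposition can have width below 4. Combining the bounds, tw(G) = 4.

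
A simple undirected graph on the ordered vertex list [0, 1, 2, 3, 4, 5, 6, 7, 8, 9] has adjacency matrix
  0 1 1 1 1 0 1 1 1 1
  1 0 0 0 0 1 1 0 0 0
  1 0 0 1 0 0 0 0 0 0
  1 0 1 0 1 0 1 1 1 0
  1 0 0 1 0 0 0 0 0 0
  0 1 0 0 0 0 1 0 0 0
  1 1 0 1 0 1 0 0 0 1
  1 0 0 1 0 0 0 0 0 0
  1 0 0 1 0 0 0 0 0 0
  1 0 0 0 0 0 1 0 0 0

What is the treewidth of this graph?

A width-2 tree decomposition is:
Bags: B1 = {0, 3, 6}  B2 = {0, 1, 6}  B3 = {0, 3, 4}  B4 = {0, 3, 7}  B5 = {0, 6, 9}  B6 = {0, 3, 8}  B7 = {1, 5, 6}  B8 = {0, 2, 3}
Tree: B1–B2, B1–B3, B3–B4, B2–B5, B3–B6, B2–B7, B3–B8
Every bag has size at most 3, so the width is 3 − 1 = 2 and tw(G) ≤ 2. Conversely, {0, 1, 6} is a clique of size 3, and the vertices of any clique must share a bag in every tree decomposition; so some bag has ≥ 3 vertices and tw(G) ≥ 2. Hence tw(G) = 2 exactly.

2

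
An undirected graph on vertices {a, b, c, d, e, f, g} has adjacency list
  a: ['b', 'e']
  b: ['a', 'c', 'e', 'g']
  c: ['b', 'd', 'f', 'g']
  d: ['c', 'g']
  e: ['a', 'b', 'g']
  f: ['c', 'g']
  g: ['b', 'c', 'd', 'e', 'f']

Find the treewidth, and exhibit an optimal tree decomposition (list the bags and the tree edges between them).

Treewidth 2.
One such decomposition:
Bags: B1 = {c, d, g}  B2 = {b, c, g}  B3 = {b, e, g}  B4 = {c, f, g}  B5 = {a, b, e}
Tree: B1–B2, B2–B3, B1–B4, B3–B5

Every bag has size at most 3, so the width is 3 − 1 = 2 and tw(G) ≤ 2. For the lower bound, the 3 vertices {b, e, g} are pairwise adjacent, and any tree decomposition puts a clique entirely inside one bag — forcing width ≥ 2. The upper and lower bounds meet at 2, so that is the treewidth.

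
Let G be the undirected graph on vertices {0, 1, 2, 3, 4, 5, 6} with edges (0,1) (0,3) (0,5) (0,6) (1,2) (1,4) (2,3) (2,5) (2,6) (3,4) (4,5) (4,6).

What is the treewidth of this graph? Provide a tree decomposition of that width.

Treewidth 3.
One such decomposition:
Bags: B1 = {0, 2, 3, 4}  B2 = {0, 1, 2, 4}  B3 = {0, 2, 4, 6}  B4 = {0, 2, 4, 5}
Tree: B1–B2, B2–B3, B3–B4

The largest bag has 4 vertices, giving width 3; this decomposition certifies tw(G) ≤ 3. For the lower bound: the 4 vertex sets {2,3}, {1,4}, {0}, {6} are disjoint, each induces a connected subgraph, and every pair is joined by at least one edge of G. Contracting each set to a single vertex therefore yields K_{4} as a minor, and since treewidth is minor-monotone, tw(G) ≥ tw(K_{4}) = 3. Hence tw(G) = 3 exactly.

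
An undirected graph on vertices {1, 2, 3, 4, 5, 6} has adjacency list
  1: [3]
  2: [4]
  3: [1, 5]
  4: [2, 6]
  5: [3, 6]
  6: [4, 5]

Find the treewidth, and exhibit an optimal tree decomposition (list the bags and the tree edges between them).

Each bag holds 2 vertices, so the decomposition has width 1, which upper-bounds the treewidth. G has an edge, so its treewidth is at least 1. Therefore the treewidth is 1.

Treewidth 1.
One such decomposition:
Bags: B1 = {1, 3}  B2 = {3, 5}  B3 = {5, 6}  B4 = {4, 6}  B5 = {2, 4}
Tree: B1–B2, B2–B3, B3–B4, B4–B5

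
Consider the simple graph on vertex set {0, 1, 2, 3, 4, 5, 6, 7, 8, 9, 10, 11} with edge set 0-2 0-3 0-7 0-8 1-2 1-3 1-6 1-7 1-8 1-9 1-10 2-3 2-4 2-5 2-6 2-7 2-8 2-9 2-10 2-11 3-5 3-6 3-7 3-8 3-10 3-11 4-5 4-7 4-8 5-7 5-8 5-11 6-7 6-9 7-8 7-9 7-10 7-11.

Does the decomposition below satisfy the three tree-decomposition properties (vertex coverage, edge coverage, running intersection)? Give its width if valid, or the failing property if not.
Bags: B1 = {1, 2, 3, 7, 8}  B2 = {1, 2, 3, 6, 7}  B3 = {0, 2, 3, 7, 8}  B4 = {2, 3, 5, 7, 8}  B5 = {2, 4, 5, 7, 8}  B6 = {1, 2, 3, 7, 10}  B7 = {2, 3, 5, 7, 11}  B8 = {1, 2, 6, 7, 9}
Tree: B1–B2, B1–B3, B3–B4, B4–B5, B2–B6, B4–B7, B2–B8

Yes; width 4.

Vertex coverage: the bags together contain {0, 1, 2, 3, 4, 5, 6, 7, 8, 9, 10, 11}, the full vertex set. Edge coverage: each edge of G has both endpoints in at least one bag. Running intersection: for every vertex, the bags containing it form a connected subtree. All three properties hold, so this is a valid tree decomposition of width max|bag| − 1 = 4, and hence tw(G) ≤ 4.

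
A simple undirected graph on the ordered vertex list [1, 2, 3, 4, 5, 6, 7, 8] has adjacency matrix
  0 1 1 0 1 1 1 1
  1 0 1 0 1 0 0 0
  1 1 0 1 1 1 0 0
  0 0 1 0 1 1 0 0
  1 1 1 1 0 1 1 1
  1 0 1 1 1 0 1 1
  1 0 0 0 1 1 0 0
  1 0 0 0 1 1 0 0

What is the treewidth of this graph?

A width-3 tree decomposition is:
Bags: B1 = {1, 3, 5, 6}  B2 = {3, 4, 5, 6}  B3 = {1, 2, 3, 5}  B4 = {1, 5, 6, 8}  B5 = {1, 5, 6, 7}
Tree: B1–B2, B1–B3, B1–B4, B1–B5
The largest bag has 4 vertices, giving width 3; this decomposition certifies tw(G) ≤ 3. Conversely, {1, 2, 3, 5} is a clique of size 4, and the vertices of any clique must share a bag in every tree decomposition; so some bag has ≥ 4 vertices and tw(G) ≥ 3. Hence tw(G) = 3 exactly.

3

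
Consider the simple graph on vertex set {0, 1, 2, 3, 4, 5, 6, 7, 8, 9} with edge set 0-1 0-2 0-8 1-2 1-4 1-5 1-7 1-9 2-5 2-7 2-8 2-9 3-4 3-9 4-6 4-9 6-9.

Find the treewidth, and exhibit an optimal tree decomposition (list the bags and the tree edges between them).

Each bag holds 3 vertices, so the decomposition has width 2, which upper-bounds the treewidth. On the other hand G contains the 3-clique {0, 2, 8}. A clique must lie in a single bag of any decomposition, so no decomposition can have width below 2. Combining the bounds, tw(G) = 2.

Treewidth 2.
One optimal decomposition is:
Bags: B1 = {1, 2, 5}  B2 = {1, 2, 9}  B3 = {1, 4, 9}  B4 = {3, 4, 9}  B5 = {1, 2, 7}  B6 = {0, 1, 2}  B7 = {0, 2, 8}  B8 = {4, 6, 9}
Tree: B1–B2, B2–B3, B3–B4, B1–B5, B2–B6, B6–B7, B3–B8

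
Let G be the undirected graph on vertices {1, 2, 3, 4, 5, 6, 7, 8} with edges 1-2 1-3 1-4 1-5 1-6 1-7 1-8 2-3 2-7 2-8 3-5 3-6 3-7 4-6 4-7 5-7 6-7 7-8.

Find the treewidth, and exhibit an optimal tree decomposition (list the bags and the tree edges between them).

Treewidth 3.
One optimal decomposition is:
Bags: B1 = {1, 2, 7, 8}  B2 = {1, 2, 3, 7}  B3 = {1, 3, 6, 7}  B4 = {1, 3, 5, 7}  B5 = {1, 4, 6, 7}
Tree: B1–B2, B2–B3, B2–B4, B3–B5

The largest bag has 4 vertices, giving width 3; this decomposition certifies tw(G) ≤ 3. For the lower bound, the 4 vertices {1, 2, 7, 8} are pairwise adjacent, and any tree decomposition puts a clique entirely inside one bag — forcing width ≥ 3. The upper and lower bounds meet at 3, so that is the treewidth.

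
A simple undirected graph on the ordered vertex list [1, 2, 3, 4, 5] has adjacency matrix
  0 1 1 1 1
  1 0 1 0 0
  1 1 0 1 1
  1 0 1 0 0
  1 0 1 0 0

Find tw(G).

2

A width-2 tree decomposition is:
Bags: B1 = {1, 3, 5}  B2 = {1, 2, 3}  B3 = {1, 3, 4}
Tree: B1–B2, B1–B3
Each bag holds 3 vertices, so the decomposition has width 2, which upper-bounds the treewidth. On the other hand G contains the 3-clique {1, 2, 3}. A clique must lie in a single bag of any decomposition, so no decomposition can have width below 2. Hence tw(G) = 2 exactly.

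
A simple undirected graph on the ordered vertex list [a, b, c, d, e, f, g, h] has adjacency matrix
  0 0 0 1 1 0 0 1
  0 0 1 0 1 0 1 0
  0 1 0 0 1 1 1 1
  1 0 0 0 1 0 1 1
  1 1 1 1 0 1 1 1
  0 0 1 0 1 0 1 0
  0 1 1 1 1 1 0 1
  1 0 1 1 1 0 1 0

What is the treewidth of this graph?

3

A width-3 tree decomposition is:
Bags: B1 = {c, e, g, h}  B2 = {d, e, g, h}  B3 = {c, e, f, g}  B4 = {b, c, e, g}  B5 = {a, d, e, h}
Tree: B1–B2, B1–B3, B1–B4, B2–B5
Every bag has size at most 4, so the width is 4 − 1 = 3 and tw(G) ≤ 3. For the lower bound, the 4 vertices {d, e, g, h} are pairwise adjacent, and any tree decomposition puts a clique entirely inside one bag — forcing width ≥ 3. Hence tw(G) = 3 exactly.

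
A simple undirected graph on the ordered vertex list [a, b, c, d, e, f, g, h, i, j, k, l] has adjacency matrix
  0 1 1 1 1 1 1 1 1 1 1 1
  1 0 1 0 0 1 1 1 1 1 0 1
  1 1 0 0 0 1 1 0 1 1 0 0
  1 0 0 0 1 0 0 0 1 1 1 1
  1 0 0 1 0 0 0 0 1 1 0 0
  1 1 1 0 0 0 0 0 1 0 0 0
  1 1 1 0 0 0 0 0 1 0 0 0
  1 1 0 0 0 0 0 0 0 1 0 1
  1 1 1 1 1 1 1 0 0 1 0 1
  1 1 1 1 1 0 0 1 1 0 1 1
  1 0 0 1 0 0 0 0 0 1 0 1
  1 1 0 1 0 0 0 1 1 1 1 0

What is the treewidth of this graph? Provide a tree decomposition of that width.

Every bag has size at most 5, so the width is 5 − 1 = 4 and tw(G) ≤ 4. On the other hand G contains the 5-clique {a, b, h, j, l}. A clique must lie in a single bag of any decomposition, so no decomposition can have width below 4. Combining the bounds, tw(G) = 4.

Treewidth 4.
Bags: B1 = {a, b, i, j, l}  B2 = {a, b, c, i, j}  B3 = {a, d, i, j, l}  B4 = {a, b, h, j, l}  B5 = {a, b, c, g, i}  B6 = {a, d, j, k, l}  B7 = {a, d, e, i, j}  B8 = {a, b, c, f, i}
Tree: B1–B2, B1–B3, B1–B4, B2–B5, B3–B6, B3–B7, B5–B8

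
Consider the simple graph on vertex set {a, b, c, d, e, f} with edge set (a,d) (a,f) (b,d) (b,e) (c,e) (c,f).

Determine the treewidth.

2

A width-2 tree decomposition is:
Bags: B1 = {a, d, f}  B2 = {c, d, f}  B3 = {c, d, e}  B4 = {b, d, e}
Tree: B1–B2, B2–B3, B3–B4
Every bag has size at most 3, so the width is 3 − 1 = 2 and tw(G) ≤ 2. Since d–a–f–c–e–b–d is a cycle in G, G is not acyclic. Forests are exactly the graphs of treewidth ≤ 1, so tw(G) ≥ 2. The upper and lower bounds meet at 2, so that is the treewidth.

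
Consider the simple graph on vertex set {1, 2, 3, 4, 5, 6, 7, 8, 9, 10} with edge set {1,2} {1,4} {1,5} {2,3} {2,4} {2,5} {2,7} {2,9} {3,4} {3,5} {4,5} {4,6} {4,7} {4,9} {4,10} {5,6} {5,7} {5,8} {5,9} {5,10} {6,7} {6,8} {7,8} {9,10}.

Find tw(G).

3

A width-3 tree decomposition is:
Bags: B1 = {2, 4, 5, 9}  B2 = {2, 4, 5, 7}  B3 = {1, 2, 4, 5}  B4 = {4, 5, 6, 7}  B5 = {2, 3, 4, 5}  B6 = {4, 5, 9, 10}  B7 = {5, 6, 7, 8}
Tree: B1–B2, B1–B3, B2–B4, B3–B5, B1–B6, B4–B7
Every bag has size at most 4, so the width is 4 − 1 = 3 and tw(G) ≤ 3. For the lower bound, the 4 vertices {5, 6, 7, 8} are pairwise adjacent, and any tree decomposition puts a clique entirely inside one bag — forcing width ≥ 3. The upper and lower bounds meet at 3, so that is the treewidth.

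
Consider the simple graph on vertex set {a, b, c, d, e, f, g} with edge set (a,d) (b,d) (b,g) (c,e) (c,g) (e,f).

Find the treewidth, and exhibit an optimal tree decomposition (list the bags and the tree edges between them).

The largest bag has 2 vertices, giving width 1; this decomposition certifies tw(G) ≤ 1. Since G has at least one edge (e.g. f–e), it is not an edgeless graph, so tw(G) ≥ 1. Hence tw(G) = 1 exactly.

Treewidth 1.
One optimal decomposition is:
Bags: B1 = {e, f}  B2 = {c, e}  B3 = {c, g}  B4 = {b, g}  B5 = {b, d}  B6 = {a, d}
Tree: B1–B2, B2–B3, B3–B4, B4–B5, B5–B6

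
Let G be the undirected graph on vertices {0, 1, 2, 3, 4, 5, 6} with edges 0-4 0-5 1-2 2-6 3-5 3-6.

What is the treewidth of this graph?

A width-1 tree decomposition is:
Bags: B1 = {1, 2}  B2 = {2, 6}  B3 = {3, 6}  B4 = {3, 5}  B5 = {0, 5}  B6 = {0, 4}
Tree: B1–B2, B2–B3, B3–B4, B4–B5, B5–B6
The largest bag has 2 vertices, giving width 1; this decomposition certifies tw(G) ≤ 1. Any graph with an edge has treewidth ≥ 1, and G has the edge 1–2. Hence tw(G) = 1 exactly.

1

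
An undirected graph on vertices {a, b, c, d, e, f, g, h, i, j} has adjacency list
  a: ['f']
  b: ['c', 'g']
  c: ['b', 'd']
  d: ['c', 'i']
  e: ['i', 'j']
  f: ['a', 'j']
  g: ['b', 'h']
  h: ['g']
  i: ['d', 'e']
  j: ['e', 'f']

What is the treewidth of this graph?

A width-1 tree decomposition is:
Bags: B1 = {a, f}  B2 = {f, j}  B3 = {e, j}  B4 = {e, i}  B5 = {d, i}  B6 = {c, d}  B7 = {b, c}  B8 = {b, g}  B9 = {g, h}
Tree: B1–B2, B2–B3, B3–B4, B4–B5, B5–B6, B6–B7, B7–B8, B8–B9
Every bag has size at most 2, so the width is 2 − 1 = 1 and tw(G) ≤ 1. Any graph with an edge has treewidth ≥ 1, and G has the edge a–f. The upper and lower bounds meet at 1, so that is the treewidth.

1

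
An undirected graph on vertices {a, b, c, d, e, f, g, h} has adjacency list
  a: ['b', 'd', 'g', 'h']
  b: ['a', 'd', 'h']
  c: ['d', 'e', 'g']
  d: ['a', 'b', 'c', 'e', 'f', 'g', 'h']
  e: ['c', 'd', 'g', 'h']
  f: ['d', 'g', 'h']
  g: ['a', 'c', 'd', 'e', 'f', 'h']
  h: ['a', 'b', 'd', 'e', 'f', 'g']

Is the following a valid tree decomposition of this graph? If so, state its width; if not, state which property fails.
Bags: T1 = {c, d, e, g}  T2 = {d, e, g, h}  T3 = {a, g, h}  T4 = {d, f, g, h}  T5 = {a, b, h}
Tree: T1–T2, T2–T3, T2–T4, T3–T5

No — edge (d,a) lies in no bag.

A tree decomposition must satisfy three properties: every vertex lies in some bag; for every edge, both endpoints lie together in some bag; and for every vertex, the bags containing it form a connected subtree. Here edge (d,a) lies in no bag, so the decomposition is invalid.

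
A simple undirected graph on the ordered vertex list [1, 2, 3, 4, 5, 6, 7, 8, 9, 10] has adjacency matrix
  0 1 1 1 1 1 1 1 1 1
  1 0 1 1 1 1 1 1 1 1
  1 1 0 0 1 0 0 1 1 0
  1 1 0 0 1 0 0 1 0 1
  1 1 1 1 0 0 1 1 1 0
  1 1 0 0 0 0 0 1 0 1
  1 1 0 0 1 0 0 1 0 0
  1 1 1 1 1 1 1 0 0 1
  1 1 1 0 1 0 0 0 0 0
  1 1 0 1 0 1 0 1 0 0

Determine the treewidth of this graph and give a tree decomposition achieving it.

Treewidth 4.
One optimal decomposition is:
Bags: B1 = {1, 2, 3, 5, 8}  B2 = {1, 2, 4, 5, 8}  B3 = {1, 2, 4, 8, 10}  B4 = {1, 2, 6, 8, 10}  B5 = {1, 2, 3, 5, 9}  B6 = {1, 2, 5, 7, 8}
Tree: B1–B2, B2–B3, B3–B4, B1–B5, B1–B6

The largest bag has 5 vertices, giving width 4; this decomposition certifies tw(G) ≤ 4. For the lower bound, the 5 vertices {1, 2, 4, 8, 10} are pairwise adjacent, and any tree decomposition puts a clique entirely inside one bag — forcing width ≥ 4. Therefore the treewidth is 4.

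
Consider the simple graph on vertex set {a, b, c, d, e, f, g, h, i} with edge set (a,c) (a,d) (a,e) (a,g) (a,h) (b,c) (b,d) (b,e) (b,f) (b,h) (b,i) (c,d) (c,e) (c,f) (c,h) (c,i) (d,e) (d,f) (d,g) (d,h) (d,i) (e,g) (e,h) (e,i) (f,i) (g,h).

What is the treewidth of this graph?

4

A width-4 tree decomposition is:
Bags: B1 = {a, c, d, e, h}  B2 = {a, d, e, g, h}  B3 = {b, c, d, e, h}  B4 = {b, c, d, e, i}  B5 = {b, c, d, f, i}
Tree: B1–B2, B1–B3, B3–B4, B4–B5
The largest bag has 5 vertices, giving width 4; this decomposition certifies tw(G) ≤ 4. For the lower bound, the 5 vertices {a, d, e, g, h} are pairwise adjacent, and any tree decomposition puts a clique entirely inside one bag — forcing width ≥ 4. Hence tw(G) = 4 exactly.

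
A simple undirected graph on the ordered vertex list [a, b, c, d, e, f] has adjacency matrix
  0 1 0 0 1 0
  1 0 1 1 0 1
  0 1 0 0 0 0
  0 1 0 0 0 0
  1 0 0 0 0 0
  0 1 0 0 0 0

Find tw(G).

A width-1 tree decomposition is:
Bags: B1 = {b, c}  B2 = {b, f}  B3 = {b, d}  B4 = {a, b}  B5 = {a, e}
Tree: B1–B2, B1–B3, B2–B4, B4–B5
The largest bag has 2 vertices, giving width 1; this decomposition certifies tw(G) ≤ 1. G has an edge, so its treewidth is at least 1. Therefore the treewidth is 1.

1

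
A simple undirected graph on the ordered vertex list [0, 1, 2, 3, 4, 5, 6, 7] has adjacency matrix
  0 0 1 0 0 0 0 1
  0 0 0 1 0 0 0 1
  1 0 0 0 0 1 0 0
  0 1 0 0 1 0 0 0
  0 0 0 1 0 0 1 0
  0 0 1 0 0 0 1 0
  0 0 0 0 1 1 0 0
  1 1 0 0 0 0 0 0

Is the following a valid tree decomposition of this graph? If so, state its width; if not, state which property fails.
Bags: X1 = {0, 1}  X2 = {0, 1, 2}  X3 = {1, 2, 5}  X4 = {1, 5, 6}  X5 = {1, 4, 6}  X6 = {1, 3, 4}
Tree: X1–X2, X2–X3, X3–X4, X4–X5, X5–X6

A tree decomposition must satisfy three properties: every vertex lies in some bag; for every edge, both endpoints lie together in some bag; and for every vertex, the bags containing it form a connected subtree. Here vertex 7 appears in no bag, so the decomposition is invalid.

No — vertex 7 appears in no bag.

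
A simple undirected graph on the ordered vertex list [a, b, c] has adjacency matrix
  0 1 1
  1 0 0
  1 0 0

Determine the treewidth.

A width-1 tree decomposition is:
Bags: B1 = {a, b}  B2 = {a, c}
Tree: B1–B2
The largest bag has 2 vertices, giving width 1; this decomposition certifies tw(G) ≤ 1. Since G has at least one edge (e.g. b–a), it is not an edgeless graph, so tw(G) ≥ 1. Combining the bounds, tw(G) = 1.

1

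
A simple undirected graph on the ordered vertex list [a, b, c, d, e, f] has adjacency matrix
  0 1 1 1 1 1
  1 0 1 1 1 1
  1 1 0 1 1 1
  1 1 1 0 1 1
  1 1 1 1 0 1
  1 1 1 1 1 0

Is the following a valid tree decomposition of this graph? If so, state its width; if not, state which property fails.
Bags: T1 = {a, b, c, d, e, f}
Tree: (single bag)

Every vertex of G appears in some bag (union = {a, b, c, d, e, f}); every edge is covered by a bag; and for each vertex v the set of bags containing v is connected in the bag tree. The decomposition is therefore valid. The largest bag has 6 vertices, so the width is 5.

Yes; width 5.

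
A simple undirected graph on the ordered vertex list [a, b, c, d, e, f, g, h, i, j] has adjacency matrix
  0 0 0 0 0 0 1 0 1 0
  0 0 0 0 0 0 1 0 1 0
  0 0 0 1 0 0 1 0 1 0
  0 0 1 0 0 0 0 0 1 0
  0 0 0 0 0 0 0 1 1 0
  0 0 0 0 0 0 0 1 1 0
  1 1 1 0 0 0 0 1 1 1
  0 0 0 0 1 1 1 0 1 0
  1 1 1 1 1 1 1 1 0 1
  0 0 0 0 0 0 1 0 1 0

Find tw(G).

2

A width-2 tree decomposition is:
Bags: B1 = {g, h, i}  B2 = {a, g, i}  B3 = {b, g, i}  B4 = {g, i, j}  B5 = {c, g, i}  B6 = {e, h, i}  B7 = {f, h, i}  B8 = {c, d, i}
Tree: B1–B2, B2–B3, B2–B4, B4–B5, B1–B6, B6–B7, B5–B8
The largest bag has 3 vertices, giving width 2; this decomposition certifies tw(G) ≤ 2. Conversely, {c, d, i} is a clique of size 3, and the vertices of any clique must share a bag in every tree decomposition; so some bag has ≥ 3 vertices and tw(G) ≥ 2. Therefore the treewidth is 2.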